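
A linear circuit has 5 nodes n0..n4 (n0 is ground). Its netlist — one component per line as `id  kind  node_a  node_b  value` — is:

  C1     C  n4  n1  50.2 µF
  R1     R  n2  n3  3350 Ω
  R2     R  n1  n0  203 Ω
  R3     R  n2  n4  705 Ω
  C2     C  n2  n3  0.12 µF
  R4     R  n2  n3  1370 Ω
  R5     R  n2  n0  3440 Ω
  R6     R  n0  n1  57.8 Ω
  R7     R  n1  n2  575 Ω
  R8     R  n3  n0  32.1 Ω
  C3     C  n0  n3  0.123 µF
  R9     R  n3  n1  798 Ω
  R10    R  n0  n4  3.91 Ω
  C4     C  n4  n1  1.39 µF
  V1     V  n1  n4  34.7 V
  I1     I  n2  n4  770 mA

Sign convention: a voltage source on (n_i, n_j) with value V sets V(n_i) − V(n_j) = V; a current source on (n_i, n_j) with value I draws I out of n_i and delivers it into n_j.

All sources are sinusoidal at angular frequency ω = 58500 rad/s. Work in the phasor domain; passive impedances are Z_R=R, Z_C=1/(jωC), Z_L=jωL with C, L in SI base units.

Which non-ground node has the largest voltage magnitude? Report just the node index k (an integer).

Apply KCL at each of the 4 non-ground nodes and solve the resulting linear system.
Node n1: branches {C1, R2, R6, R7, R9, C4, V1} → V_1 = 33.63+0.7051j
Node n2: branches {R1, R3, C2, R4, R5, R7, I1} → V_2 = -56.64+64.38j
Node n3: branches {R1, C2, R4, R8, C3, R9} → V_3 = -15.42-3.332j
Node n4: branches {C1, R3, R10, C4, V1, I1} → V_4 = -1.074+0.7051j
Source currents: i(V1)=-0.9659-104.6j

2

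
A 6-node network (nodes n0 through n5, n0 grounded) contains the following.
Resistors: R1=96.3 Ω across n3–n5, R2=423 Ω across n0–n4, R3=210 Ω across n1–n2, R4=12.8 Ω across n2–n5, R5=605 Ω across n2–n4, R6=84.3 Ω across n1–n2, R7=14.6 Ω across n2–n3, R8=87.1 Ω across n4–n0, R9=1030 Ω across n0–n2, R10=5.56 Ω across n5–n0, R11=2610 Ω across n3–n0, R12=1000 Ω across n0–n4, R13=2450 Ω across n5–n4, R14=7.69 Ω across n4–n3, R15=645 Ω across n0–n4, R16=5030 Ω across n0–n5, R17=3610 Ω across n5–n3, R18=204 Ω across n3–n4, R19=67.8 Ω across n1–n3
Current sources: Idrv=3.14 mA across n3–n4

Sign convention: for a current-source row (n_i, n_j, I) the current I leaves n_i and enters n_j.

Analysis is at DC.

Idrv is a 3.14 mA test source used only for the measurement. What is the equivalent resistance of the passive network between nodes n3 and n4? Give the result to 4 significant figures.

Element admittances at DC:
  Y(R1) = 0.01038 S between n3,n5
  Y(R2) = 0.002364 S between n0,n4
  Y(R3) = 0.004762 S between n1,n2
  Y(R4) = 0.07812 S between n2,n5
  Y(R5) = 0.001653 S between n2,n4
  Y(R6) = 0.01186 S between n1,n2
  Y(R7) = 0.06849 S between n2,n3
  Y(R8) = 0.01148 S between n4,n0
  Y(R9) = 0.0009709 S between n0,n2
  Y(R10) = 0.1799 S between n5,n0
  Y(R11) = 0.0003831 S between n3,n0
  Y(R12) = 0.001000 S between n0,n4
  Y(R13) = 0.0004082 S between n5,n4
  Y(R14) = 0.1300 S between n4,n3
  Y(R15) = 0.001550 S between n0,n4
  Y(R16) = 0.0001988 S between n0,n5
  Y(R17) = 0.0002770 S between n5,n3
  Y(R18) = 0.004902 S between n3,n4
  Y(R19) = 0.01475 S between n1,n3
  Idrv: injects 0.00314 A into n4 (from n3)
Assemble and solve the 5×5 MNA system:
  V(n1)=-0.005021  V(n2)=-0.003672  V(n3)=-0.006542  V(n4)=0.01467  V(n5)=-0.001302

R_eq = 6.756 Ω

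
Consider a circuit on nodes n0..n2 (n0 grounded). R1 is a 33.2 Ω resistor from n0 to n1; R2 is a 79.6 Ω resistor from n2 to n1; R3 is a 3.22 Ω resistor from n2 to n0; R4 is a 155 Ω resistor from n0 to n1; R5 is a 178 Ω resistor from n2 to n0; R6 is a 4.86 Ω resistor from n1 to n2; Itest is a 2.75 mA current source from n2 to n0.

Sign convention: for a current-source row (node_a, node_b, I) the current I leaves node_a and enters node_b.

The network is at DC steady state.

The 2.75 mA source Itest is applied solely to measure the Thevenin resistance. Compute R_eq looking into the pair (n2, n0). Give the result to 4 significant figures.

R_eq = 2.878 Ω

Element admittances at DC:
  Y(R1) = 0.03012 S between n0,n1
  Y(R2) = 0.01256 S between n2,n1
  Y(R3) = 0.3106 S between n2,n0
  Y(R4) = 0.006452 S between n0,n1
  Y(R5) = 0.005618 S between n2,n0
  Y(R6) = 0.2058 S between n1,n2
  Itest: injects 0.00275 A into n0 (from n2)
Assemble and solve the 2×2 MNA system:
  V(n1)=-0.006778  V(n2)=-0.007914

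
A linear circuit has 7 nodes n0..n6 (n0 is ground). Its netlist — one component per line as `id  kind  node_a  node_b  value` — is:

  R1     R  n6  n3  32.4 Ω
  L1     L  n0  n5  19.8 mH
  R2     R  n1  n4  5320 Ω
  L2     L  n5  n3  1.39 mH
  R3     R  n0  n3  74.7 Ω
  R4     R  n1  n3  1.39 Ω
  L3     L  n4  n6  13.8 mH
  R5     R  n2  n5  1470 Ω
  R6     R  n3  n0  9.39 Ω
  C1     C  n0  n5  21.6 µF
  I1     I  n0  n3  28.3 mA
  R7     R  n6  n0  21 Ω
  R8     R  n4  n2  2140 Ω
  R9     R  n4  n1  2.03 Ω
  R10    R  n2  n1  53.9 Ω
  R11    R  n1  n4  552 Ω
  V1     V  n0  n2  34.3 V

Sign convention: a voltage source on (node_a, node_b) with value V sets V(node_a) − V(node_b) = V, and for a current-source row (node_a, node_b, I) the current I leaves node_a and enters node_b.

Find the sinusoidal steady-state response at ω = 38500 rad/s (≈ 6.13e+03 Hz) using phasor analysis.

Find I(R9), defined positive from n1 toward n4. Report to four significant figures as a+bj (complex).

MNA unknowns: 6 node voltages V₁..V_6 plus 1 source current (V1)
R1: Y=0.03086+0.000j on G[6,3]
L1: Y=0.000-0.001312j on G[0,5]
R2: Y=0.0001880+0.000j on G[1,4]
L2: Y=0.000-0.01869j on G[5,3]
R3: Y=0.01339+0.000j on G[0,3]
R4: Y=0.7194+0.000j on G[1,3]
L3: Y=0.000-0.001882j on G[4,6]
R5: Y=0.0006803+0.000j on G[2,5]
R6: Y=0.1065+0.000j on G[3,0]
C1: Y=0.000+0.8316j on G[0,5]
I1: z[0]−=0.0283, z[3]+=0.0283
R7: Y=0.04762+0.000j on G[6,0]
R8: Y=0.0004673+0.000j on G[4,2]
R9: Y=0.4926+0.000j on G[4,1]
R10: Y=0.01855+0.000j on G[2,1]
R11: Y=0.001812+0.000j on G[1,4]
V1: row V0−V2=34.3, i_V1 at 0,2
solve → V1=-4.584-0.4793j, V2=-34.30+0.000j, V3=-3.800-0.4838j, V4=-4.611-0.4906j, V5=0.08745+0.03996j, V6=-1.503-0.1157j
aux → i_V1=-0.5886+0.009094j

0.01311+0.005597j A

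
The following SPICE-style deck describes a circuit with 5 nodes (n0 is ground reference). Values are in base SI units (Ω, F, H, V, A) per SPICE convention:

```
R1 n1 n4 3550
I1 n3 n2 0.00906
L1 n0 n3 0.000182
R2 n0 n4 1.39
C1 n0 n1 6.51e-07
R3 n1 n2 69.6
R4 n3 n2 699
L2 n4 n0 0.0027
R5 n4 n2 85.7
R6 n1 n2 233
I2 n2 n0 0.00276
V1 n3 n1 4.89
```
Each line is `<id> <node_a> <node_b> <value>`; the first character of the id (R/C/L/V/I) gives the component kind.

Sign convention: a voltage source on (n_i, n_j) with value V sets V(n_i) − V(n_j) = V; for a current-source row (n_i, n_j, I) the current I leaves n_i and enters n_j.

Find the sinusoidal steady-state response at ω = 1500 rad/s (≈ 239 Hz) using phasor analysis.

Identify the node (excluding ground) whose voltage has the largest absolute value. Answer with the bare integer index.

MNA unknowns: 4 node voltages V₁..V_4 plus 1 source current (V1)
R1: Y=0.0002817+0.000j on G[1,4]
I1: z[3]−=0.00906, z[2]+=0.00906
L1: Y=0.000-3.663j on G[0,3]
R2: Y=0.7194+0.000j on G[0,4]
C1: Y=0.000+0.0009765j on G[0,1]
R3: Y=0.01437+0.000j on G[1,2]
R4: Y=0.001431+0.000j on G[3,2]
L2: Y=0.000-0.2469j on G[4,0]
R5: Y=0.01167+0.000j on G[4,2]
R6: Y=0.004292+0.000j on G[1,2]
I2: z[2]−=0.00276, z[0]+=0.00276
V1: row V3−V1=4.89, i_V1 at 3,1
solve → V1=-4.891+0.008064j, V2=-2.690+0.0001135j, V3=-0.001259+0.008064j, V4=-0.04022-0.01357j
aux → i_V1=-0.04244-0.004622j

1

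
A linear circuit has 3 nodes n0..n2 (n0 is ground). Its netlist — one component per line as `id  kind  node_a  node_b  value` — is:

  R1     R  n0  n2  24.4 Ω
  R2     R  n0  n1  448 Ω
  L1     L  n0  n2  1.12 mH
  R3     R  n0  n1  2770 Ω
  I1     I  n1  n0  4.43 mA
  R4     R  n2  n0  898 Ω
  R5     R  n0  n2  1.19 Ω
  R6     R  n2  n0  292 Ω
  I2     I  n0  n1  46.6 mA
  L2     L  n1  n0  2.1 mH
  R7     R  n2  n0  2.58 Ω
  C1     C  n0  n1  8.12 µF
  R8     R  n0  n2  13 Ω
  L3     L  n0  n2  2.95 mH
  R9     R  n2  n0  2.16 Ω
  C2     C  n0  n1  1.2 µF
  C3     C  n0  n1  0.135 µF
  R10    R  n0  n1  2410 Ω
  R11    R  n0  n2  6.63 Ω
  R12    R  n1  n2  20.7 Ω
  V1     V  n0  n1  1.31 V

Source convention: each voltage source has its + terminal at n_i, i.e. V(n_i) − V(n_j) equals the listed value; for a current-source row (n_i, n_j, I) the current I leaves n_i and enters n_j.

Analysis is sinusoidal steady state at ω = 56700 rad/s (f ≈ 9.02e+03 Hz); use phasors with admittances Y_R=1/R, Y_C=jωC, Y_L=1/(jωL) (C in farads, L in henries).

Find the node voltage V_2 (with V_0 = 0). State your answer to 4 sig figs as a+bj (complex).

-0.03144-0.0003394j V

Apply KCL at each of the 2 non-ground nodes and solve the resulting linear system.
Node n1: branches {R2, R3, I1, I2, L2, C1, C2, C3, R10, R12, V1} → V_1 = -1.310+0.000j
Node n2: branches {R1, L1, R4, R5, R6, R7, R8, L3, R9, R11, R12} → V_2 = -0.03144-0.0003394j
Source currents: i(V1)=-0.1079-0.6913j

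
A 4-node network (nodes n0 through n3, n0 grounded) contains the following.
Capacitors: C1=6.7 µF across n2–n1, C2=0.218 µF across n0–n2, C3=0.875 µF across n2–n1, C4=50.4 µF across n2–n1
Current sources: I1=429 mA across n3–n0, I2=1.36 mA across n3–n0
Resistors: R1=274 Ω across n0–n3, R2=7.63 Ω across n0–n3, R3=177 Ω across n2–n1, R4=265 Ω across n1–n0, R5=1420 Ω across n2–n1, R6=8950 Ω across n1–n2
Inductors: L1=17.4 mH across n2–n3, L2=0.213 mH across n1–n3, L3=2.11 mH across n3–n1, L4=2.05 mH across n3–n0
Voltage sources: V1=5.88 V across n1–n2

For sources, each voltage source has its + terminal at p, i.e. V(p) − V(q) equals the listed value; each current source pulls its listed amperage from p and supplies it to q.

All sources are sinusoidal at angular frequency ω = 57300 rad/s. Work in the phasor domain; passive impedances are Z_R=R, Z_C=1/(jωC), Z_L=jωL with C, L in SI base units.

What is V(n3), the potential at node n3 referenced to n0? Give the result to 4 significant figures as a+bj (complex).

Element admittances at ω=57300 rad/s:
  Y(C1) = 0.000+0.3839j S between n2,n1
  I1: injects 0.429 A into n0 (from n3)
  Y(C2) = 0.000+0.01249j S between n0,n2
  Y(R1) = 0.003650+0.000j S between n0,n3
  Y(R2) = 0.1311+0.000j S between n0,n3
  Y(L1) = 0.000-0.001003j S between n2,n3
  Y(R3) = 0.005650+0.000j S between n2,n1
  Y(L2) = 0.000-0.08193j S between n1,n3
  Y(R4) = 0.003774+0.000j S between n1,n0
  Y(L3) = 0.000-0.008271j S between n3,n1
  Y(R5) = 0.0007042+0.000j S between n2,n1
  Y(R6) = 0.0001117+0.000j S between n1,n2
  Y(C3) = 0.000+0.05014j S between n2,n1
  Y(L4) = 0.000-0.008513j S between n3,n0
  I2: injects 0.00136 A into n0 (from n3)
  Y(C4) = 0.000+2.888j S between n2,n1
  V1: constraint V(n1)−V(n2) = 5.88
Assemble and solve the 4×4 MNA system:
  V(n1)=-4.310+1.046j  V(n2)=-10.19+1.046j  V(n3)=-3.023+0.7246j
  i(V1)=-0.05076-19.65j

-3.023+0.7246j V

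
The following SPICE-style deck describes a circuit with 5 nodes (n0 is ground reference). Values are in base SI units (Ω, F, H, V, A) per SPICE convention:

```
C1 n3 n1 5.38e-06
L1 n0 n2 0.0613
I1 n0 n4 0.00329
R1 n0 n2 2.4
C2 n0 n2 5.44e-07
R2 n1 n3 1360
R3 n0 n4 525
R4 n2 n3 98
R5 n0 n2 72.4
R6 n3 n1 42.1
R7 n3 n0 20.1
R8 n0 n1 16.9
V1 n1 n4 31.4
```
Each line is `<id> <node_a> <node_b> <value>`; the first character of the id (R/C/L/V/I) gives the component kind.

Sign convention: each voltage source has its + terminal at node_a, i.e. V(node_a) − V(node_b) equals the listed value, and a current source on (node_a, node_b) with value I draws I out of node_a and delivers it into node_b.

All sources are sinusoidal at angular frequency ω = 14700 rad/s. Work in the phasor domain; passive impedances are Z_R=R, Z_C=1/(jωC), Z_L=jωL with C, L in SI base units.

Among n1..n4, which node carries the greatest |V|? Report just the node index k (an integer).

Apply KCL at each of the 4 non-ground nodes and solve the resulting linear system.
Node n1: branches {C1, R2, R6, R8, V1} → V_1 = 0.6136-0.1319j
Node n2: branches {L1, R1, C2, R4, R5} → V_2 = 0.009982+0.002968j
Node n3: branches {C1, R2, R4, R6, R7} → V_3 = 0.4291+0.1349j
Node n4: branches {I1, R3, V1} → V_4 = -30.79-0.1319j
Source currents: i(V1)=-0.06193-0.0002513j

4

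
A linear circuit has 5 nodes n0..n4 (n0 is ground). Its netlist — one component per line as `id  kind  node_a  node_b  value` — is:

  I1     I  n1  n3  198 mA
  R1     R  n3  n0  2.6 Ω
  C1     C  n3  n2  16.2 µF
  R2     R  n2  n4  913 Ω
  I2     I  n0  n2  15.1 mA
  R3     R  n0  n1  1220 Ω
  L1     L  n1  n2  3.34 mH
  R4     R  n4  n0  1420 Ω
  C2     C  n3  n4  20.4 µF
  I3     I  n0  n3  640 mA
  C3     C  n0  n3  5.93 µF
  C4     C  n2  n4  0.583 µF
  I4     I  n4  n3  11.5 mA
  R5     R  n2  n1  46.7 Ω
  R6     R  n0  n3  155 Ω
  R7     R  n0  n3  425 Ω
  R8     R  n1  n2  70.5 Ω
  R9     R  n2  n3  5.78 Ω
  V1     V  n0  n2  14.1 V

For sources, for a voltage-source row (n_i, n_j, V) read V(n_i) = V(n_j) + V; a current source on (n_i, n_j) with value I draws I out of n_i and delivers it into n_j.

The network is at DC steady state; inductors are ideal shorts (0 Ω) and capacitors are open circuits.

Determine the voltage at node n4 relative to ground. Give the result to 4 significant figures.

-14.97 V

MNA unknowns: 4 node voltages V₁..V_4 plus 2 source currents (L1, V1)
I1: z[1]−=0.198, z[3]+=0.198
R1: Y=0.3846 on G[3,0]
C1: Y=0.000 on G[3,2]
R2: Y=0.001095 on G[2,4]
I2: z[0]−=0.0151, z[2]+=0.0151
R3: Y=0.0008197 on G[0,1]
L1: row V1−V2=0, i_L1 at 1,2
R4: Y=0.0007042 on G[4,0]
C2: Y=0.000 on G[3,4]
I3: z[0]−=0.64, z[3]+=0.64
C3: Y=0.000 on G[0,3]
C4: Y=0.000 on G[2,4]
I4: z[4]−=0.0115, z[3]+=0.0115
R5: Y=0.02141 on G[2,1]
R6: Y=0.006452 on G[0,3]
R7: Y=0.002353 on G[0,3]
R8: Y=0.01418 on G[1,2]
R9: Y=0.1730 on G[2,3]
V1: row V0−V2=14.1, i_V1 at 0,2
solve → V1=-14.10, V2=-14.10, V3=-2.807, V4=-14.97
aux → i_L1=-0.1864, i_V1=-1.782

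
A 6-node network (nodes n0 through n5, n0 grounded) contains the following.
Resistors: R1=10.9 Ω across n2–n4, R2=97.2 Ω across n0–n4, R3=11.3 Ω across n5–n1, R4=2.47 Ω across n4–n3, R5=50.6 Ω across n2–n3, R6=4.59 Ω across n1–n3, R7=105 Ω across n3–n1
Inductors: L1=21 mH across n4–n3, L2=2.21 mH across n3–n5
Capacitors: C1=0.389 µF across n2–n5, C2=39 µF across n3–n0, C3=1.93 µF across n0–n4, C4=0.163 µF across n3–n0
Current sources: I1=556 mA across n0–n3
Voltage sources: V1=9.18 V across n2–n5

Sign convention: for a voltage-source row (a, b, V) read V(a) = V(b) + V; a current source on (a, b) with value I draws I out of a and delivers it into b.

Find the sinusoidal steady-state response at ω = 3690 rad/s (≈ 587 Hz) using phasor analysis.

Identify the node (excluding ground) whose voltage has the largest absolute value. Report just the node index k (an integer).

Apply KCL at each of the 5 non-ground nodes and solve the resulting linear system.
Node n1: branches {R3, R6, R7} → V_1 = -0.7517-4.307j
Node n2: branches {R1, C1, R5, V1} → V_2 = 5.924-6.209j
Node n3: branches {L1, R4, L2, R5, I1, R6, C2, R7, C4} → V_3 = 0.2229-3.566j
Node n4: branches {R1, R2, L1, R4, C3} → V_4 = 1.205-3.964j
Node n5: branches {C1, R3, L2, V1} → V_5 = -3.256-6.209j
Source currents: i(V1)=-0.5457+0.2450j

2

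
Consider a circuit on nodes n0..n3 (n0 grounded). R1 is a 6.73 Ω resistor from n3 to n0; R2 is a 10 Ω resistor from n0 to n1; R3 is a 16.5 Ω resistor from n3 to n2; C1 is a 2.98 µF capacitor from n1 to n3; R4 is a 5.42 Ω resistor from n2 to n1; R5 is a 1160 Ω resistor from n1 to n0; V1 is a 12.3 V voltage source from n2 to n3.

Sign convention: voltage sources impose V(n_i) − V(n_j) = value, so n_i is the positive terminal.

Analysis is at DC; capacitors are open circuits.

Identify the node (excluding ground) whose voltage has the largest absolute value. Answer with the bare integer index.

2

MNA unknowns: 3 node voltages V₁..V_3 plus 1 source current (V1)
R1: Y=0.1486 on G[3,0]
R2: Y=0.1000 on G[0,1]
R3: Y=0.06061 on G[3,2]
C1: Y=0.000 on G[1,3]
R4: Y=0.1845 on G[2,1]
R5: Y=0.0008621 on G[1,0]
V1: row V2−V3=12.3, i_V1 at 2,3
solve → V1=5.527, V2=8.548, V3=-3.752
aux → i_V1=-1.303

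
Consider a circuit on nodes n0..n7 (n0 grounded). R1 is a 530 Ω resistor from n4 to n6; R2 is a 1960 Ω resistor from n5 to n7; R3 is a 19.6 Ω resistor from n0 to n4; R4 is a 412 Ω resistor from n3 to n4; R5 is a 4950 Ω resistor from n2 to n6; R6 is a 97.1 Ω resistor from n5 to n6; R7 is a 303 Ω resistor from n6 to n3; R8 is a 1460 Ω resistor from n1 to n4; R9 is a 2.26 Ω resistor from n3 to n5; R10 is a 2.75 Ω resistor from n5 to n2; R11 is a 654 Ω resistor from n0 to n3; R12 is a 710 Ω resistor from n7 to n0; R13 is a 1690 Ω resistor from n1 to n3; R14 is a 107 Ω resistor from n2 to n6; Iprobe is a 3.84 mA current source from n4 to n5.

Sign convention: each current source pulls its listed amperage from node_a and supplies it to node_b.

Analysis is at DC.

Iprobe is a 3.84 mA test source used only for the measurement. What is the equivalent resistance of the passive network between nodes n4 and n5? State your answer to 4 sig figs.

MNA unknowns: 7 node voltages V₁..V_7
R1: Y=0.001887 on G[4,6]
R2: Y=0.0005102 on G[5,7]
R3: Y=0.05102 on G[0,4]
R4: Y=0.002427 on G[3,4]
R5: Y=0.0002020 on G[2,6]
R6: Y=0.01030 on G[5,6]
R7: Y=0.003300 on G[6,3]
R8: Y=0.0006849 on G[1,4]
R9: Y=0.4425 on G[3,5]
R10: Y=0.3636 on G[5,2]
R11: Y=0.001529 on G[0,3]
R12: Y=0.001408 on G[7,0]
R13: Y=0.0005917 on G[1,3]
R14: Y=0.009346 on G[2,6]
Iprobe: z[4]−=0.00384, z[5]+=0.00384
solve → V1=0.2588, V2=0.5886, V3=0.5837, V4=-0.02182, V5=0.5898, V6=0.5424, V7=0.1568

R_eq = 159.3 Ω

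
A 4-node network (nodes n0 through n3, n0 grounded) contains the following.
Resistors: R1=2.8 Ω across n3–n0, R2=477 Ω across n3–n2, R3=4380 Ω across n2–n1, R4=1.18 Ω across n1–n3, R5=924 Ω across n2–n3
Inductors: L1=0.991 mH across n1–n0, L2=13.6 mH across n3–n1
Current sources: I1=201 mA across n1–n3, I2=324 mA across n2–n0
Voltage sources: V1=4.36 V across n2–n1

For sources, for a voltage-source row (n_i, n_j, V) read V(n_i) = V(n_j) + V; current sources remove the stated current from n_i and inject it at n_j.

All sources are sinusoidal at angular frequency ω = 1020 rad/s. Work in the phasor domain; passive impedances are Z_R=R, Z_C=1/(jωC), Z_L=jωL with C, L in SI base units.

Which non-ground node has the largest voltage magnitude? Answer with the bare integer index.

2

Apply KCL at each of the 3 non-ground nodes and solve the resulting linear system.
Node n1: branches {L1, R3, L2, R4, I1, V1} → V_1 = -0.08895-0.3665j
Node n2: branches {R2, R3, I2, R5, V1} → V_2 = 4.271-0.3665j
Node n3: branches {R1, R2, L2, R4, I1, R5} → V_3 = 0.1081-0.2464j
Source currents: i(V1)=-0.3382+0.0003819j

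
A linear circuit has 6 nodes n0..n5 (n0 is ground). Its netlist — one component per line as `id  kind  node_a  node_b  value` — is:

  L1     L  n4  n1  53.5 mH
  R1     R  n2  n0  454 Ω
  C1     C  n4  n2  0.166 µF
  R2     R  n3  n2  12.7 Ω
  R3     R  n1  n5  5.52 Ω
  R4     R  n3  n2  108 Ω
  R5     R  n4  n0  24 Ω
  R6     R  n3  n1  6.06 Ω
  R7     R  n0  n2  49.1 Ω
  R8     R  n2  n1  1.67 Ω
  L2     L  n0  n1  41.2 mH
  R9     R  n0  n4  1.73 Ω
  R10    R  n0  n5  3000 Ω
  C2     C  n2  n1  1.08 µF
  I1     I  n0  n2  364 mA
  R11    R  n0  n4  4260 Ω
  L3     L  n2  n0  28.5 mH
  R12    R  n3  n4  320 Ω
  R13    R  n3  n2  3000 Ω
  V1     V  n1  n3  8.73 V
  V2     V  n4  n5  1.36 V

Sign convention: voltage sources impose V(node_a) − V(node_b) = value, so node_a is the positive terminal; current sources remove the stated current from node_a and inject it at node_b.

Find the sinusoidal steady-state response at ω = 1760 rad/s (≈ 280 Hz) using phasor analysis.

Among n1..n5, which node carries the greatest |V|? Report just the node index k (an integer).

Apply KCL at each of the 5 non-ground nodes and solve the resulting linear system.
Node n1: branches {L1, R3, R6, R8, L2, C2, V1} → V_1 = 1.219+0.2061j
Node n2: branches {R1, C1, R2, R4, R7, R8, C2, I1, L3, R13} → V_2 = 0.6001+0.2180j
Node n3: branches {R2, R4, R6, R12, R13, V1} → V_3 = -7.511+0.2061j
Node n4: branches {L1, C1, R5, R9, R11, R12, V2} → V_4 = 0.5541+0.03845j
Node n5: branches {R3, R10, V2} → V_5 = -0.8059+0.03845j
Source currents: i(V1)=-2.182-0.0005310j, i(V2)=-0.3670-0.03036j

3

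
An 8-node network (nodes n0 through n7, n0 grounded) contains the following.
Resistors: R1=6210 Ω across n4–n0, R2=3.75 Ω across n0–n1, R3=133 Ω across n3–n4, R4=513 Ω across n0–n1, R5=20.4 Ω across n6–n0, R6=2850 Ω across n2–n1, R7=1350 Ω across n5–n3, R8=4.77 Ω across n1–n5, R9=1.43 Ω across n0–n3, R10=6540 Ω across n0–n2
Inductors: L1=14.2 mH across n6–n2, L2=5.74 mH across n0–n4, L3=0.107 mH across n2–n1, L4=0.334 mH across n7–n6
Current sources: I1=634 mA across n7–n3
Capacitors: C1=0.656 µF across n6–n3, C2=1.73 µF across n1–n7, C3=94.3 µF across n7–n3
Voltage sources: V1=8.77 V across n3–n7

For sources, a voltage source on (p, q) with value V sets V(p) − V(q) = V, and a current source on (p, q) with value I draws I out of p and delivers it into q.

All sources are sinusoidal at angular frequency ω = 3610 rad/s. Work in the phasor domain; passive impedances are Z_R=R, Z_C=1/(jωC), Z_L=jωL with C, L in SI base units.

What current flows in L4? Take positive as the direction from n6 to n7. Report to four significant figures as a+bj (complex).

Element admittances at ω=3610 rad/s:
  Y(R1) = 0.0001610+0.000j S between n4,n0
  Y(R2) = 0.2667+0.000j S between n0,n1
  Y(R3) = 0.007519+0.000j S between n3,n4
  Y(R4) = 0.001949+0.000j S between n0,n1
  Y(L1) = 0.000-0.01951j S between n6,n2
  Y(L2) = 0.000-0.04826j S between n0,n4
  Y(R5) = 0.04902+0.000j S between n6,n0
  Y(R6) = 0.0003509+0.000j S between n2,n1
  Y(L3) = 0.000-2.589j S between n2,n1
  I1: injects 0.634 A into n3 (from n7)
  Y(R7) = 0.0007407+0.000j S between n5,n3
  Y(R8) = 0.2096+0.000j S between n1,n5
  Y(C1) = 0.000+0.002368j S between n6,n3
  Y(R9) = 0.6993+0.000j S between n0,n3
  Y(C2) = 0.000+0.006245j S between n1,n7
  Y(C3) = 0.000+0.3404j S between n7,n3
  Y(L4) = 0.000-0.8294j S between n7,n6
  Y(R10) = 0.0001529+0.000j S between n0,n2
  V1: constraint V(n3)−V(n7) = 8.77
Assemble and solve the 8×8 MNA system:
  V(n1)=0.008905+0.3868j  V(n2)=-0.05123+0.3862j  V(n3)=0.5542-0.1677j  V(n4)=0.03889+0.08016j  V(n5)=0.01082+0.3848j  V(n6)=-8.034+0.3103j  V(n7)=-8.216-0.1677j
  i(V1)=0.2410-2.886j

0.3964-0.1506j A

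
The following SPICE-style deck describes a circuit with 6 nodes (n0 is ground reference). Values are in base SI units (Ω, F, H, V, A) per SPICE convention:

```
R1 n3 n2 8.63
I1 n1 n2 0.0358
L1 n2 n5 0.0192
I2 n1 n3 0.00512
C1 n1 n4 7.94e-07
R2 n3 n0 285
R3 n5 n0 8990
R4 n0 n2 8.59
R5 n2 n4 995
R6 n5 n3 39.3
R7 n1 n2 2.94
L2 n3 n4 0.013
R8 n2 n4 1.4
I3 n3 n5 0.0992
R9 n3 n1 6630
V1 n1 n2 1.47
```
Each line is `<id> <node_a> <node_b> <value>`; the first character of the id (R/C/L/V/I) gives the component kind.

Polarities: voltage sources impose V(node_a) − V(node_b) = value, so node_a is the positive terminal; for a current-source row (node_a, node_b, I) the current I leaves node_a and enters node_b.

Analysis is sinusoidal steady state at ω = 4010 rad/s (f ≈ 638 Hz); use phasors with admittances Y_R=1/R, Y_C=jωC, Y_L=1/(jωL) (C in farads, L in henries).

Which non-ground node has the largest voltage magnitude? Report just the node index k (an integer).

Element admittances at ω=4010 rad/s:
  Y(R1) = 0.1159+0.000j S between n3,n2
  I1: injects 0.0358 A into n2 (from n1)
  Y(L1) = 0.000-0.01299j S between n2,n5
  I2: injects 0.00512 A into n3 (from n1)
  Y(C1) = 0.000+0.003184j S between n1,n4
  Y(R2) = 0.003509+0.000j S between n3,n0
  Y(R3) = 0.0001112+0.000j S between n5,n0
  Y(R4) = 0.1164+0.000j S between n0,n2
  Y(R5) = 0.001005+0.000j S between n2,n4
  Y(R6) = 0.02545+0.000j S between n5,n3
  Y(R7) = 0.3401+0.000j S between n1,n2
  Y(L2) = 0.000-0.01918j S between n3,n4
  Y(R8) = 0.7143+0.000j S between n2,n4
  I3: injects 0.0992 A into n5 (from n3)
  Y(R9) = 0.0001508+0.000j S between n3,n1
  V1: constraint V(n1)−V(n2) = 1.47
Assemble and solve the 6×6 MNA system:
  V(n1)=1.473-0.009620j  V(n2)=0.002821-0.009620j  V(n3)=-0.1833+0.2652j  V(n4)=0.009931+0.002074j  V(n5)=2.830+1.701j
  i(V1)=-0.5412-0.004616j

5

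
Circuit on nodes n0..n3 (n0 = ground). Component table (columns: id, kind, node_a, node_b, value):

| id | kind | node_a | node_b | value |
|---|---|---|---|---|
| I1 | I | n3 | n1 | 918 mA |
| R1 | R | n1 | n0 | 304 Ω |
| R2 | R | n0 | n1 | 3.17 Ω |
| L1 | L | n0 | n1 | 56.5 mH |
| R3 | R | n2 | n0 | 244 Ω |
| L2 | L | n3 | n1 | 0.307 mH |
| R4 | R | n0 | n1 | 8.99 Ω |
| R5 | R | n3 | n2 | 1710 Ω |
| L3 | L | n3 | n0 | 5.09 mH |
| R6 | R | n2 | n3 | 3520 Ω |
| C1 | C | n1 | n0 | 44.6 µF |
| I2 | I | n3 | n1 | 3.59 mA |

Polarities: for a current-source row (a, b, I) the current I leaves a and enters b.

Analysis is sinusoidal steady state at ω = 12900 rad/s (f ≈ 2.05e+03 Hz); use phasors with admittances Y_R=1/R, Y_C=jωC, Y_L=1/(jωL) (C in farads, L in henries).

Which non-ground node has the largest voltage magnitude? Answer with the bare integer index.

Element admittances at ω=12900 rad/s:
  I1: injects 0.918 A into n1 (from n3)
  Y(R1) = 0.003289+0.000j S between n1,n0
  Y(R2) = 0.3155+0.000j S between n0,n1
  Y(L1) = 0.000-0.001372j S between n0,n1
  Y(R3) = 0.004098+0.000j S between n2,n0
  Y(L2) = 0.000-0.2525j S between n3,n1
  Y(R4) = 0.1112+0.000j S between n0,n1
  Y(R5) = 0.0005848+0.000j S between n3,n2
  Y(L3) = 0.000-0.01523j S between n3,n0
  Y(R6) = 0.0002841+0.000j S between n2,n3
  Y(C1) = 0.000+0.5753j S between n1,n0
  I2: injects 0.00359 A into n1 (from n3)
Assemble and solve the 3×3 MNA system:
  V(n1)=0.04789-0.05684j  V(n2)=0.006264-0.6115j  V(n3)=0.03581-3.496j

3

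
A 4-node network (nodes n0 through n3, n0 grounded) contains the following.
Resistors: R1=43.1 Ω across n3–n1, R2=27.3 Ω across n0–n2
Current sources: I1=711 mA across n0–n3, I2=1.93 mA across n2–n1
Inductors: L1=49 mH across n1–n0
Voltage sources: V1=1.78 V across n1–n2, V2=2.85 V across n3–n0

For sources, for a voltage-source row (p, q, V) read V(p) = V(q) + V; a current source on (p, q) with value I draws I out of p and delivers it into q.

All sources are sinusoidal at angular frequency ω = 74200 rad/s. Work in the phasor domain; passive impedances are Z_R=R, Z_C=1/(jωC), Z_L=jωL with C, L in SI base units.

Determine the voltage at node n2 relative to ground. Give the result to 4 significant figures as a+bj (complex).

0.4149+0.01009j V

Element admittances at ω=74200 rad/s:
  Y(R1) = 0.02320+0.000j S between n3,n1
  Y(R2) = 0.03663+0.000j S between n0,n2
  I1: injects 0.711 A into n3 (from n0)
  Y(L1) = 0.000-0.0002750j S between n1,n0
  I2: injects 0.00193 A into n1 (from n2)
  V1: constraint V(n1)−V(n2) = 1.78
  V2: constraint V(n3)−V(n0) = 2.85
Assemble and solve the 5×5 MNA system:
  V(n1)=2.195+0.01009j  V(n2)=0.4149+0.01009j  V(n3)=2.850+0.000j
  i(V1)=0.01713+0.0003696j  i(V2)=0.6958+0.0002341j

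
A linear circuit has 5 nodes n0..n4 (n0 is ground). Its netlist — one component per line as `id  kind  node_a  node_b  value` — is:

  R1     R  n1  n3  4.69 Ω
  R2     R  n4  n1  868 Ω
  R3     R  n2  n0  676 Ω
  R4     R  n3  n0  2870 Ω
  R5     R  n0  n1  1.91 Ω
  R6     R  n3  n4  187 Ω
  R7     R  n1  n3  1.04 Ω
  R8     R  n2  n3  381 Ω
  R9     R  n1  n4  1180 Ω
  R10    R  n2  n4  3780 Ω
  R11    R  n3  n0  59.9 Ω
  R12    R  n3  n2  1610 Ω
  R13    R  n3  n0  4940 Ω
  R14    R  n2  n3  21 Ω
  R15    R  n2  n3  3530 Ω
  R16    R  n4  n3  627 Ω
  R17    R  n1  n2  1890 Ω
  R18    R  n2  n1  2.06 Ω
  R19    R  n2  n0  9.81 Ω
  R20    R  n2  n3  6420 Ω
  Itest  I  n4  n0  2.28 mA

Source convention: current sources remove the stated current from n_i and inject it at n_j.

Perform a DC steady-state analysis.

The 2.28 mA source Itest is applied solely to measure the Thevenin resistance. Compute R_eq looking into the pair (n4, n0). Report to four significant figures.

R_eq = 110.6 Ω

Apply KCL at each of the 4 non-ground nodes and solve the resulting linear system.
Node n1: branches {R1, R2, R5, R7, R9, R17, R18} → V_1 = -0.003563
Node n2: branches {R3, R8, R10, R12, R14, R15, R17, R18, R19, R20} → V_2 = -0.003196
Node n3: branches {R1, R4, R6, R7, R8, R11, R12, R13, R14, R15, R16, R20} → V_3 = -0.004879
Node n4: branches {R2, R6, R9, R10, R16, Itest} → V_4 = -0.2522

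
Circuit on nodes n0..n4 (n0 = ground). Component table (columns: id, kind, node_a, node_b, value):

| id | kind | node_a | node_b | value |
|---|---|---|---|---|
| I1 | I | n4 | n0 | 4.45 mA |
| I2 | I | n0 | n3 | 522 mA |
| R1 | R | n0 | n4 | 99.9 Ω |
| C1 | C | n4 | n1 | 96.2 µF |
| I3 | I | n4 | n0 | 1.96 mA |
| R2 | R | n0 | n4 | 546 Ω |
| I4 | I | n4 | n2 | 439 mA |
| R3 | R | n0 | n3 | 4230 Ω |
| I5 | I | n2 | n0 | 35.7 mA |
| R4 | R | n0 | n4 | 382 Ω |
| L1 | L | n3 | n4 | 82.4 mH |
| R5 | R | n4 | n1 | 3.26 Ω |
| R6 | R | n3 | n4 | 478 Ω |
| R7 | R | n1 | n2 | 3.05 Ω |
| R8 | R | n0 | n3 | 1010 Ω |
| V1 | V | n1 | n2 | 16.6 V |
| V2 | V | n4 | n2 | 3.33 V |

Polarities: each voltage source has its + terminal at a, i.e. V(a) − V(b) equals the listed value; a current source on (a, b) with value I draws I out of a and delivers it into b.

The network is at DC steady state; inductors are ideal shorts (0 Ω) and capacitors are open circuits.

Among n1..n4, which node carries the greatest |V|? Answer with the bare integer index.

1

MNA unknowns: 4 node voltages V₁..V_4 plus 3 source currents (L1, V1, V2)
I1: z[4]−=0.00445, z[0]+=0.00445
I2: z[0]−=0.522, z[3]+=0.522
R1: Y=0.01001 on G[0,4]
C1: Y=0.000 on G[4,1]
I3: z[4]−=0.00196, z[0]+=0.00196
R2: Y=0.001832 on G[0,4]
I4: z[4]−=0.439, z[2]+=0.439
R3: Y=0.0002364 on G[0,3]
I5: z[2]−=0.0357, z[0]+=0.0357
R4: Y=0.002618 on G[0,4]
L1: row V3−V4=0, i_L1 at 3,4
R5: Y=0.3067 on G[4,1]
R6: Y=0.002092 on G[3,4]
R7: Y=0.3279 on G[1,2]
R8: Y=0.0009901 on G[0,3]
V1: row V1−V2=16.6, i_V1 at 1,2
V2: row V4−V2=3.33, i_V2 at 4,2
solve → V1=43.86, V2=27.26, V3=30.59, V4=30.59
aux → i_L1=0.4845, i_V1=-9.513, i_V2=3.667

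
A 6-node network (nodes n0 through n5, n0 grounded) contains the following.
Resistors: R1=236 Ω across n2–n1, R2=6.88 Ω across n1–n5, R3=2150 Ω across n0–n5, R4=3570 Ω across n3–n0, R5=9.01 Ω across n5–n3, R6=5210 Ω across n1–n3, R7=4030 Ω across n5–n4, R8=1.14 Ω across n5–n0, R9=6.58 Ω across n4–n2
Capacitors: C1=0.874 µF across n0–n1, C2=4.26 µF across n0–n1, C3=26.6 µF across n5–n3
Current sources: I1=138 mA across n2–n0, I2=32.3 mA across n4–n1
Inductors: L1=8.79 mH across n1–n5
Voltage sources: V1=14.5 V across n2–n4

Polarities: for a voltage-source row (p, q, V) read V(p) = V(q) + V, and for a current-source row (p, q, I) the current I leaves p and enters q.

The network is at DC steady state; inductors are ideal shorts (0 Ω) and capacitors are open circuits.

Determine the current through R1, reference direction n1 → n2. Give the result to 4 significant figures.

0.1575 A

Apply KCL at each of the 5 non-ground nodes and solve the resulting linear system.
Node n1: branches {R1, R2, C1, C2, R6, L1, I2} → V_1 = -0.1572
Node n2: branches {R1, I1, R9, V1} → V_2 = -37.32
Node n3: branches {R4, R5, R6, C3} → V_3 = -0.1568
Node n4: branches {R7, R9, I2, V1} → V_4 = -51.82
Node n5: branches {R2, R3, R5, R7, R8, C3, L1} → V_5 = -0.1572
Source currents: i(L1)=-0.1252, i(V1)=-2.184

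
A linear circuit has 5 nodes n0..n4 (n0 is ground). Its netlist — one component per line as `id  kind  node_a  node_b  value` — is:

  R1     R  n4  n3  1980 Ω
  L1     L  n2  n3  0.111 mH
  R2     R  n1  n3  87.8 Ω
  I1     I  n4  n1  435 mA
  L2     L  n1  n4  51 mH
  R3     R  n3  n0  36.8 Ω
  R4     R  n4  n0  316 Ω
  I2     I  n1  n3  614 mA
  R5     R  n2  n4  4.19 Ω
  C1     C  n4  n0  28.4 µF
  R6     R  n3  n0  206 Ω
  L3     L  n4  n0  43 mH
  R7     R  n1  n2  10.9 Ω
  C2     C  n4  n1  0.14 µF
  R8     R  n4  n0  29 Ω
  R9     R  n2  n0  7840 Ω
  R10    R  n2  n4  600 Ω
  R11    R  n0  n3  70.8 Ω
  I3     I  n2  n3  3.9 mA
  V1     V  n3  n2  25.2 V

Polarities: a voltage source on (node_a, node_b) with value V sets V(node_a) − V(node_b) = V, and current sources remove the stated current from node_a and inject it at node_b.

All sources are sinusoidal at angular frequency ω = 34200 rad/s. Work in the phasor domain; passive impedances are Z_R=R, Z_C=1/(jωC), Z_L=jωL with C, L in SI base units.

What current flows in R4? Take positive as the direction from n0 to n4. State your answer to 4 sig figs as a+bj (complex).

Element admittances at ω=34200 rad/s:
  Y(R1) = 0.0005051+0.000j S between n4,n3
  Y(L1) = 0.000-0.2634j S between n2,n3
  Y(R2) = 0.01139+0.000j S between n1,n3
  I1: injects 0.435 A into n1 (from n4)
  Y(L2) = 0.000-0.0005733j S between n1,n4
  Y(R3) = 0.02717+0.000j S between n3,n0
  Y(R4) = 0.003165+0.000j S between n4,n0
  I2: injects 0.614 A into n3 (from n1)
  Y(R5) = 0.2387+0.000j S between n2,n4
  Y(C1) = 0.000+0.9713j S between n4,n0
  Y(R6) = 0.004854+0.000j S between n3,n0
  Y(L3) = 0.000-0.0006800j S between n4,n0
  Y(R7) = 0.09174+0.000j S between n1,n2
  Y(C2) = 0.000+0.004788j S between n4,n1
  Y(R8) = 0.03448+0.000j S between n4,n0
  Y(R9) = 0.0001276+0.000j S between n2,n0
  Y(R10) = 0.001667+0.000j S between n2,n4
  Y(R11) = 0.01412+0.000j S between n0,n3
  I3: injects 0.0039 A into n3 (from n2)
  V1: constraint V(n3)−V(n2) = 25.2
Assemble and solve the 5×5 MNA system:
  V(n1)=-1.609+0.9809j  V(n2)=-2.653+0.9186j  V(n3)=22.55+0.9186j  V(n4)=-0.08525+1.068j
  i(V1)=-0.7093+6.597j

0.0002698-0.003381j A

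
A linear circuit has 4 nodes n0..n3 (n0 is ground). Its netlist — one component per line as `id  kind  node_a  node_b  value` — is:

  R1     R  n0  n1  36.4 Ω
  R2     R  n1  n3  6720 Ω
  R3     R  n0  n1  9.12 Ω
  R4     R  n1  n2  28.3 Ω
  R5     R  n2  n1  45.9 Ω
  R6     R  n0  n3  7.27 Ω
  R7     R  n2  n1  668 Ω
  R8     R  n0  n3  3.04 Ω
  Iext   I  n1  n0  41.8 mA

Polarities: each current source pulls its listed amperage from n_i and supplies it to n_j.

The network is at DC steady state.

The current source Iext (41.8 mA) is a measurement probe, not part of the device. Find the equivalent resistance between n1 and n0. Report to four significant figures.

R_eq = 7.285 Ω

Apply KCL at each of the 3 non-ground nodes and solve the resulting linear system.
Node n1: branches {R1, R2, R3, R4, R5, R7, Iext} → V_1 = -0.3045
Node n2: branches {R4, R5, R7} → V_2 = -0.3045
Node n3: branches {R2, R6, R8} → V_3 = -9.710e-05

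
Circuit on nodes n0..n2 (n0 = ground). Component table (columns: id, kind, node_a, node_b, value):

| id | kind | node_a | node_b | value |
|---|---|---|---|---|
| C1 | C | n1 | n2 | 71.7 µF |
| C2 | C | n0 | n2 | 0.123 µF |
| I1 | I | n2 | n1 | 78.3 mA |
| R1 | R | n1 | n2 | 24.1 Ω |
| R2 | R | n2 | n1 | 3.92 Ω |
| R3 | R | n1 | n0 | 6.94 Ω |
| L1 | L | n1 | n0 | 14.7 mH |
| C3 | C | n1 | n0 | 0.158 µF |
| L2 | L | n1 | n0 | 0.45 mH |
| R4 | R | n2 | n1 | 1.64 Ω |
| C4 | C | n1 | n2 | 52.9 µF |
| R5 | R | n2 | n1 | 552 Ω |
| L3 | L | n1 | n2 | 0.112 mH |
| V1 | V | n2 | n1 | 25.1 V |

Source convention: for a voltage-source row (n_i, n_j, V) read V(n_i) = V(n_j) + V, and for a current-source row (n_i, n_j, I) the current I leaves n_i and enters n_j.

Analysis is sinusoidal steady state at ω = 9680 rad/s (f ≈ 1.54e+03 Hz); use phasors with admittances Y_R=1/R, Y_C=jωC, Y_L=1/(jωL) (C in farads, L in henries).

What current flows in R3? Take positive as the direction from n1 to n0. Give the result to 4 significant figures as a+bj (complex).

MNA unknowns: 2 node voltages V₁..V_2 plus 1 source current (V1)
C1: Y=0.000+0.6941j on G[1,2]
C2: Y=0.000+0.001191j on G[0,2]
I1: z[2]−=0.0783, z[1]+=0.0783
R1: Y=0.04149+0.000j on G[1,2]
R2: Y=0.2551+0.000j on G[2,1]
R3: Y=0.1441+0.000j on G[1,0]
L1: Y=0.000-0.007028j on G[1,0]
C3: Y=0.000+0.001529j on G[1,0]
L2: Y=0.000-0.2296j on G[1,0]
R4: Y=0.6098+0.000j on G[2,1]
C4: Y=0.000+0.5121j on G[1,2]
R5: Y=0.001812+0.000j on G[2,1]
L3: Y=0.000-0.9224j on G[1,2]
V1: row V2−V1=25.1, i_V1 at 2,1
solve → V1=0.09262-0.05707j, V2=25.19-0.05707j
aux → i_V1=-22.87-7.152j

0.01335-0.008223j A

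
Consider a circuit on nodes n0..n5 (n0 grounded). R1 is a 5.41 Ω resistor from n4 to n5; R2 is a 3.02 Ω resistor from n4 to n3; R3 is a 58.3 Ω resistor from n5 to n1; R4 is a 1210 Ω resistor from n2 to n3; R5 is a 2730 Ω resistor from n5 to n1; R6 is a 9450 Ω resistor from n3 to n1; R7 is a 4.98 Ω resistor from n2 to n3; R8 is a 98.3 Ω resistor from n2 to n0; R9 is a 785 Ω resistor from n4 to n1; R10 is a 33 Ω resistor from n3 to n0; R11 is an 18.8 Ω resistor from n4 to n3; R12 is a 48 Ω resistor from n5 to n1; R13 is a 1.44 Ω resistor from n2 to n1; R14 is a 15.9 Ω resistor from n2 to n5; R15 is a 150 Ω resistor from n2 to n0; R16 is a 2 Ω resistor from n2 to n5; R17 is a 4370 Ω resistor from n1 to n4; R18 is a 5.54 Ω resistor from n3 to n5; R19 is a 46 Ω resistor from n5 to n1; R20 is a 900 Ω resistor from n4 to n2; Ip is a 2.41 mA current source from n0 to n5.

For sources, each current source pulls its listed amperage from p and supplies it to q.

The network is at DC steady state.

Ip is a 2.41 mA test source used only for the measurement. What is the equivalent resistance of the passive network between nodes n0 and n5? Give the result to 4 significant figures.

Element admittances at DC:
  Y(R1) = 0.1848 S between n4,n5
  Y(R2) = 0.3311 S between n4,n3
  Y(R3) = 0.01715 S between n5,n1
  Y(R4) = 0.0008264 S between n2,n3
  Y(R5) = 0.0003663 S between n5,n1
  Y(R6) = 0.0001058 S between n3,n1
  Y(R7) = 0.2008 S between n2,n3
  Y(R8) = 0.01017 S between n2,n0
  Y(R9) = 0.001274 S between n4,n1
  Y(R10) = 0.03030 S between n3,n0
  Y(R11) = 0.05319 S between n4,n3
  Y(R12) = 0.02083 S between n5,n1
  Y(R13) = 0.6944 S between n2,n1
  Y(R14) = 0.06289 S between n2,n5
  Y(R15) = 0.006667 S between n2,n0
  Y(R16) = 0.5000 S between n2,n5
  Y(R17) = 0.0002288 S between n1,n4
  Y(R18) = 0.1805 S between n3,n5
  Y(R19) = 0.02174 S between n5,n1
  Y(R20) = 0.001111 S between n4,n2
  Ip: injects 0.00241 A into n5 (from n0)
Assemble and solve the 5×5 MNA system:
  V(n1)=0.05244  V(n2)=0.05228  V(n3)=0.05048  V(n4)=0.05172  V(n5)=0.05429

R_eq = 22.53 Ω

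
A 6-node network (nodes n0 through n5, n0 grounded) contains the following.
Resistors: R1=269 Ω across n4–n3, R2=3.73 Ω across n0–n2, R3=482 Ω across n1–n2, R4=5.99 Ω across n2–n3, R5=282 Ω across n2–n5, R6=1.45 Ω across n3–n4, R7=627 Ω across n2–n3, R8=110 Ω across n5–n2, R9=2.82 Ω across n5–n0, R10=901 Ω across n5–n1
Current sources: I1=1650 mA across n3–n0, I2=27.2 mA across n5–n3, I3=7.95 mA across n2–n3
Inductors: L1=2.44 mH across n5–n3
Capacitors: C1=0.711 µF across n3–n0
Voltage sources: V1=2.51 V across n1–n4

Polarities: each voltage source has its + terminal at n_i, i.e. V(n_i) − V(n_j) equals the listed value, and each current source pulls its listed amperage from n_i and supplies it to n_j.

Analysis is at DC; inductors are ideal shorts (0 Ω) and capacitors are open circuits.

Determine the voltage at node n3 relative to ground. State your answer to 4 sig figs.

MNA unknowns: 5 node voltages V₁..V_5 plus 2 source currents (L1, V1)
R1: Y=0.003717 on G[4,3]
I1: z[3]−=1.65, z[0]+=1.65
L1: row V5−V3=0, i_L1 at 5,3
I2: z[5]−=0.0272, z[3]+=0.0272
R2: Y=0.2681 on G[0,2]
R3: Y=0.002075 on G[1,2]
R4: Y=0.1669 on G[2,3]
R5: Y=0.003546 on G[2,5]
R6: Y=0.6897 on G[3,4]
R7: Y=0.001595 on G[2,3]
R8: Y=0.009091 on G[5,2]
C1: Y=0.000 on G[3,0]
R9: Y=0.3546 on G[5,0]
R10: Y=0.001110 on G[5,1]
I3: z[2]−=0.00795, z[3]+=0.00795
V1: row V1−V4=2.51, i_V1 at 1,4
solve → V1=-1.052, V2=-1.450, V3=-3.557, V4=-3.562, V5=-3.557
aux → i_L1=1.263, i_V1=-0.003606

-3.557 V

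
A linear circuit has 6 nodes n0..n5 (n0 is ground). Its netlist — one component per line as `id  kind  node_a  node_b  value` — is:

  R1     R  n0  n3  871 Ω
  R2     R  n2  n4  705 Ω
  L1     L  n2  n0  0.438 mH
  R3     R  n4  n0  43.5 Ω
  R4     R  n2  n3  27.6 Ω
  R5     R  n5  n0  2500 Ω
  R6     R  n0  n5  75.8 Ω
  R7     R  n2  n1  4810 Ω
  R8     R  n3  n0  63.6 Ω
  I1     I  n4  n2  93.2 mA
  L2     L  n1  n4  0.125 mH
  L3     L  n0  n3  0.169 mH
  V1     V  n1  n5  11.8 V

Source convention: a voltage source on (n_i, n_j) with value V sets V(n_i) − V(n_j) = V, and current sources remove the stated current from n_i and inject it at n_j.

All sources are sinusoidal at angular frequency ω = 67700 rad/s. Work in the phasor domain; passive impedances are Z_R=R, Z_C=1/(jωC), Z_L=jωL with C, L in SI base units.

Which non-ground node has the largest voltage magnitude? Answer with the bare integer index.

Element admittances at ω=67700 rad/s:
  Y(R1) = 0.001148+0.000j S between n0,n3
  Y(R2) = 0.001418+0.000j S between n2,n4
  Y(L1) = 0.000-0.03372j S between n2,n0
  Y(R3) = 0.02299+0.000j S between n4,n0
  Y(R4) = 0.03623+0.000j S between n2,n3
  Y(R5) = 0.0004000+0.000j S between n5,n0
  Y(R6) = 0.01319+0.000j S between n0,n5
  Y(R7) = 0.0002079+0.000j S between n2,n1
  Y(R8) = 0.01572+0.000j S between n3,n0
  I1: injects 0.0932 A into n2 (from n4)
  Y(L2) = 0.000-0.1182j S between n1,n4
  Y(L3) = 0.000-0.08740j S between n0,n3
  V1: constraint V(n1)−V(n5) = 11.8
Assemble and solve the 6×6 MNA system:
  V(n1)=1.859+0.7909j  V(n2)=1.014+1.442j  V(n3)=-0.2501+0.5724j  V(n4)=1.769-0.3511j  V(n5)=-9.941+0.7909j
  i(V1)=-0.1351+0.01075j

5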